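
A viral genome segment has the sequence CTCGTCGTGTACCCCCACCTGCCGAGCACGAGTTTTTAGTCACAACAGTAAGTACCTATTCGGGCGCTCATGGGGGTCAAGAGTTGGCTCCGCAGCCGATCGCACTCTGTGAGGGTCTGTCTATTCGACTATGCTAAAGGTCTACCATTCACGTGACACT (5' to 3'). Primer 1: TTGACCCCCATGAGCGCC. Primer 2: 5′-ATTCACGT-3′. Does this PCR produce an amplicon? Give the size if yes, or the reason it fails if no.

No product — the primers' 3' ends point away from each other.

Primer 1 (TTGACCCCCATGAGCGCC) has reverse complement GGCGCTCATGGGGGTCAA, which matches the top strand at positions 63–80; primer 1 anneals to the top strand there with its 3' end pointing upstream toward position 63.
Primer 2 (ATTCACGT) matches the top strand directly at positions 147–154; it anneals to the bottom strand with its 3' end pointing downstream toward position 154.
The 3' ends diverge (primer 1 extends toward position 1, primer 2 toward position 160), so the primers never converge on a shared product.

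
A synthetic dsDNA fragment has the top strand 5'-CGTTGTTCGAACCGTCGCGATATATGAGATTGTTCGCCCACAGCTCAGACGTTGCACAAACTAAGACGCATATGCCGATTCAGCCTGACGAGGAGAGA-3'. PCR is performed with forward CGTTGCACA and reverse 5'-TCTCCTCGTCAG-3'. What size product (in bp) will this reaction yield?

47 bp

The forward primer matches the template at positions 50–58.
The reverse primer's reverse complement is CTGACGAGGAGA, which matches the template at positions 85–96.
Product length = (reverse-primer end) − (forward-primer start) + 1 = 96 − 50 + 1 = 47 bp.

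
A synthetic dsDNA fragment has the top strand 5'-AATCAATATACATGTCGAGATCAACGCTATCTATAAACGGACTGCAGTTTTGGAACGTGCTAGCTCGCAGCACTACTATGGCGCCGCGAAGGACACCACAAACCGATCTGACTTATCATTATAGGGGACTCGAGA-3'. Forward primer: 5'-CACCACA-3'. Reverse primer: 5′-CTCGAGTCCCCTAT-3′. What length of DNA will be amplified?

41 bp

Forward primer CACCACA is found on the top strand at positions 94–100.
Reverse complement of the reverse primer: ATAGGGGACTCGAG. This occurs on the top strand at positions 121–134.
Amplicon spans positions 94–134: 41 bp.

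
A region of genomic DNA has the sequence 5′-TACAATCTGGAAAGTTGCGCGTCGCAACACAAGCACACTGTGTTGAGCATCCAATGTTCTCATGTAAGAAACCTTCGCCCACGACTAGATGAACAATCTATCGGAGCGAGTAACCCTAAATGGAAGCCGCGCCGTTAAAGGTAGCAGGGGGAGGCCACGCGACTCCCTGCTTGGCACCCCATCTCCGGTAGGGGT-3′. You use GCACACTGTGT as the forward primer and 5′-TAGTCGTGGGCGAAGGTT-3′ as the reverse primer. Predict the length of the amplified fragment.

Forward primer GCACACTGTGT is found on the top strand at positions 33–43.
The reverse primer's reverse complement is AACCTTCGCCCACGACTA, which matches the template at positions 70–87.
Product length = (reverse-primer end) − (forward-primer start) + 1 = 87 − 33 + 1 = 55 bp.

55 bp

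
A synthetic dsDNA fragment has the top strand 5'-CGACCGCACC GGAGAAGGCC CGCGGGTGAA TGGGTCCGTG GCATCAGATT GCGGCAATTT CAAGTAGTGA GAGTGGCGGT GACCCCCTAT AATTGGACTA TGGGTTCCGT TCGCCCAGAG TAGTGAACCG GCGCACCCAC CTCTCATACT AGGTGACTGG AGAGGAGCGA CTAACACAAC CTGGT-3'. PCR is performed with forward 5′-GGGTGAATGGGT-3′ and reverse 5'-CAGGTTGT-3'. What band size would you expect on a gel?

Scanning the template, GGGTGAATGGGT occurs at positions 24–35; this primer anneals to the bottom strand there with its 3' end pointing downstream.
Reverse complement of the reverse primer: ACAACCTG. This occurs on the top strand at positions 176–183.
Amplicon spans positions 24–183: 160 bp.

160 bp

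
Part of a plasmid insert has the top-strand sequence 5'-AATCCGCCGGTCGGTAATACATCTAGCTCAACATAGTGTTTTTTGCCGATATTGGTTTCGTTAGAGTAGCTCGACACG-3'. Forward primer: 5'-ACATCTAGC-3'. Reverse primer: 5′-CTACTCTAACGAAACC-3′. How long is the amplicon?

The forward primer matches the template at positions 19–27.
The reverse primer's reverse complement is GGTTTCGTTAGAGTAG, which matches the template at positions 54–69.
Product length = (reverse-primer end) − (forward-primer start) + 1 = 69 − 19 + 1 = 51 bp.

51 bp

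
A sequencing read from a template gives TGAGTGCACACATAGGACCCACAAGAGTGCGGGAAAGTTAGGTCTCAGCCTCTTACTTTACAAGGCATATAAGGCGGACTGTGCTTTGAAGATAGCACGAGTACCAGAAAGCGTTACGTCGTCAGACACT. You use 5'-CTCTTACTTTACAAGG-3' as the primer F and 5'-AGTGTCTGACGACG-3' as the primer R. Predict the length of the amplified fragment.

The forward primer matches the template at positions 50–65.
The reverse primer's reverse complement is CGTCGTCAGACACT, which matches the template at positions 117–130.
Product length = (reverse-primer end) − (forward-primer start) + 1 = 130 − 50 + 1 = 81 bp.

81 bp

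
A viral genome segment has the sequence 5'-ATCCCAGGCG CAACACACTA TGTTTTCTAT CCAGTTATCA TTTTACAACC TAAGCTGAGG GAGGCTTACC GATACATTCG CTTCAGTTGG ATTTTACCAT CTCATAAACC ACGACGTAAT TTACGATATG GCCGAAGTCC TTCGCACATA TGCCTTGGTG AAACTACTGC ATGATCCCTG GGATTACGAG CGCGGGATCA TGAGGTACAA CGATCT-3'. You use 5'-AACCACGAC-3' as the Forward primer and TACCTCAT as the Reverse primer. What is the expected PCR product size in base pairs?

101 bp

The forward primer matches the template at positions 107–115.
Taking the reverse complement of TACCTCAT gives ATGAGGTA, found at positions 200–207 on the template; the primer anneals here to the top strand with its 3' end pointing upstream.
Amplicon spans positions 107–207: 101 bp.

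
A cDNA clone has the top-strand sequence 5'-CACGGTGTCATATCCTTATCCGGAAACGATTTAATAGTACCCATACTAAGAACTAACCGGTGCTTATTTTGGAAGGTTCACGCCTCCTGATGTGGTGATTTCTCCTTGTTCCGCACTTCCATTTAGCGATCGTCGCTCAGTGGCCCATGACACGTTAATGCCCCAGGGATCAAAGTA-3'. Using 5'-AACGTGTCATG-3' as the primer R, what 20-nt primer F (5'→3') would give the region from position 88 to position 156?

The reverse primer's reverse complement CATGACACGTT matches the template at positions 146–156; the product starts at position 88.
The forward primer is identical to the top strand over positions 88–107: TGATGTGGTGATTTCTCCTT.

5'-TGATGTGGTGATTTCTCCTT-3'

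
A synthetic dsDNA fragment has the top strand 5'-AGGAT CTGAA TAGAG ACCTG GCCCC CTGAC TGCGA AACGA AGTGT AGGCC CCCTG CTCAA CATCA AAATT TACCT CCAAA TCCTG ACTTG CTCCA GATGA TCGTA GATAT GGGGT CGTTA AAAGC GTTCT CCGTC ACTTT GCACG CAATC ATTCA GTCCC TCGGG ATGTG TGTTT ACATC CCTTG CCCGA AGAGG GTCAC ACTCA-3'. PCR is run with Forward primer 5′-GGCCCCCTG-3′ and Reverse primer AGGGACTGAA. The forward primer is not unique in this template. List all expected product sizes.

142 bp, 115 bp

The forward primer GGCCCCCTG matches the top strand at positions 20–28, 47–55.
The reverse primer's reverse complement is TTCAGTCCCT, matching at positions 152–161.
Each forward site pairs with the reverse site to give a product ending at position 161: sizes 142, 115 bp.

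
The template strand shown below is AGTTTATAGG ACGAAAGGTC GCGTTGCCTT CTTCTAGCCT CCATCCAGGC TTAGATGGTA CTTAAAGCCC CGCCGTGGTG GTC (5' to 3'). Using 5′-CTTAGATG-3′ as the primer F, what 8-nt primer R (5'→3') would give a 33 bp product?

The forward primer binds at positions 50–57, so a 33 bp product ends at position 50 + 33 − 1 = 82.
The reverse primer anneals to the top strand over positions 75–82, i.e. to GTGGTGGT.
Its sequence written 5'→3' is the reverse complement: ACCACCAC.

5'-ACCACCAC-3'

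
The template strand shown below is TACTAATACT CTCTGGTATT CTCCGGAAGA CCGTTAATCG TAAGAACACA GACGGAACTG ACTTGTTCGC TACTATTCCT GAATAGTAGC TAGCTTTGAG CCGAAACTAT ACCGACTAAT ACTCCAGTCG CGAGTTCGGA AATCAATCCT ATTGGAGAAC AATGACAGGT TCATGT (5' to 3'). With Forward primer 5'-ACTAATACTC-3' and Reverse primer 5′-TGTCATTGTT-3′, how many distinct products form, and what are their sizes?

The forward primer ACTAATACTC matches the top strand at positions 2–11, 115–124.
The reverse primer's reverse complement is AACAATGACA, matching at positions 158–167.
Each forward site pairs with the reverse site to give a product ending at position 167: sizes 166, 53 bp.

Two products: 166 bp, 53 bp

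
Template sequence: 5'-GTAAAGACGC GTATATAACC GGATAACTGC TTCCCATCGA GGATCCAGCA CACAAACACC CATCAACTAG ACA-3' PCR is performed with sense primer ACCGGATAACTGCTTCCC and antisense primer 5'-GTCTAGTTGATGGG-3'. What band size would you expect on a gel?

55 bp

The forward primer matches the template at positions 18–35.
The reverse primer's reverse complement is CCCATCAACTAGAC, which matches the template at positions 59–72.
Amplicon spans positions 18–72: 55 bp.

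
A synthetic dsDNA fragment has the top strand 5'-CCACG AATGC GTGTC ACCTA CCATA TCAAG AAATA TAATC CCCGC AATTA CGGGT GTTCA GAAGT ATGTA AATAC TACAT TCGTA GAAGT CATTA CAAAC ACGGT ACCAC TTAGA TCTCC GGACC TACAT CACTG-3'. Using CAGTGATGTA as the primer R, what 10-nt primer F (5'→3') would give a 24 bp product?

5'-TAGATCTCCG-3'

The reverse primer's reverse complement TACATCACTG matches the template at positions 126–135, so the product ends at position 135.
A 24 bp product then starts at position 135 − 24 + 1 = 112.
The forward primer is identical to the top strand there: TAGATCTCCG.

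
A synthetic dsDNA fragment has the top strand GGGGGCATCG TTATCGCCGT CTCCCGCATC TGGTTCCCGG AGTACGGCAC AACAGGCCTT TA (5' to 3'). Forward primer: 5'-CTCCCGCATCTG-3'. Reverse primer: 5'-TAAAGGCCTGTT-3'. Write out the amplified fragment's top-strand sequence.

5'-CTCCCGCATCTGGTTCCCGGAGTACGGCACAACAGGCCTTTA-3'

The forward primer matches the template at positions 21–32.
The reverse primer's reverse complement is AACAGGCCTTTA, which matches the template at positions 51–62.
The product is the template from position 21 through 62 (42 bp).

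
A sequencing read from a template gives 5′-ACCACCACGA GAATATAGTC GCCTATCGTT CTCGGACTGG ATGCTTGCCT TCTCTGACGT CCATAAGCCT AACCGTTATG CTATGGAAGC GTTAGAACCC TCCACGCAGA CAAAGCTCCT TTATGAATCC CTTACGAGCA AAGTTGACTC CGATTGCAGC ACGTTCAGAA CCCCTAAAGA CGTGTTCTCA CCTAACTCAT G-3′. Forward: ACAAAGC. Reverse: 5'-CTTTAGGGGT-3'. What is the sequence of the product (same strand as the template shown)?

5'-ACAAAGCTCCTTTATGAATCCCTTACGAGCAAAGTTGACTCCGATTGCAGCACGTTCAGAACCCCTAAAG-3'

The forward primer matches the template at positions 110–116.
The reverse primer's reverse complement is ACCCCTAAAG, which matches the template at positions 170–179.
The product is the template from position 110 through 179 (70 bp).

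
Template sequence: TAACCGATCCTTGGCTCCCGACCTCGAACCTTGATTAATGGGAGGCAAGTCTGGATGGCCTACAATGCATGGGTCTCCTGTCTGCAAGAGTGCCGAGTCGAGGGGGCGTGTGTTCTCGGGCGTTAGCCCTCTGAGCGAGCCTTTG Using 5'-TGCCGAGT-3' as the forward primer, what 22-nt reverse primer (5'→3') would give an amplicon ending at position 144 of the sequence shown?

5'-AAAGGCTCGCTCAGAGGGCTAA-3'

The forward primer binds at positions 91–98; the product's 3' end on the top strand is position 144.
The reverse primer anneals to the top strand over positions 123–144, i.e. to TTAGCCCTCTGAGCGAGCCTTT.
Its sequence written 5'→3' is the reverse complement: AAAGGCTCGCTCAGAGGGCTAA.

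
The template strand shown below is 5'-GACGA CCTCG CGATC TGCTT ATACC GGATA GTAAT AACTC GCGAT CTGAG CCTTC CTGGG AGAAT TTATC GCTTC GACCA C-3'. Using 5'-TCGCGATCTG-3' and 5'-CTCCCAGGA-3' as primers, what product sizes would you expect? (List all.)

55 bp, 24 bp

The forward primer TCGCGATCTG matches the top strand at positions 8–17, 39–48.
The reverse primer's reverse complement is TCCTGGGAG, matching at positions 54–62.
Each forward site pairs with the reverse site to give a product ending at position 62: sizes 55, 24 bp.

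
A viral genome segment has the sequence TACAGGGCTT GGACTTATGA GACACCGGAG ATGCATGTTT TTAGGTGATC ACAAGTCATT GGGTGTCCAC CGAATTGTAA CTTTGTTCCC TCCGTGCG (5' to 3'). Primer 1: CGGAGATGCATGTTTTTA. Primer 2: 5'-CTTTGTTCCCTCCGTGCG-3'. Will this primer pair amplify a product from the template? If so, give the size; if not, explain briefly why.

Primer 1 (CGGAGATGCATGTTTTTA) matches the top strand at positions 26–43 (3' end points downstream).
Primer 2 (CTTTGTTCCCTCCGTGCG) also matches the top strand directly, at positions 81–98 — its reverse complement CGCACGGAGGGAACAAAG is not present.
Both primers anneal to the bottom strand with 3' ends pointing the same way, so neither can prime synthesis back toward the other.

No product — both primers anneal to the same strand and extend in the same direction.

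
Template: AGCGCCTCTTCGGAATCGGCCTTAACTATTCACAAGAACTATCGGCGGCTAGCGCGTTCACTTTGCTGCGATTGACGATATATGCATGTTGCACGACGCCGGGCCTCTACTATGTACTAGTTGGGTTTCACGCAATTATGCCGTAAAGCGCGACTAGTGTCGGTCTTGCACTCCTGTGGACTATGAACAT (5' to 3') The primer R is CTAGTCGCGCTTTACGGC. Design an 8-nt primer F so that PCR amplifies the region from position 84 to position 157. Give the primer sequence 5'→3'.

5'-GCATGTTG-3'

The reverse primer's reverse complement GCCGTAAAGCGCGACTAG matches the template at positions 140–157; the product starts at position 84.
The forward primer is identical to the top strand over positions 84–91: GCATGTTG.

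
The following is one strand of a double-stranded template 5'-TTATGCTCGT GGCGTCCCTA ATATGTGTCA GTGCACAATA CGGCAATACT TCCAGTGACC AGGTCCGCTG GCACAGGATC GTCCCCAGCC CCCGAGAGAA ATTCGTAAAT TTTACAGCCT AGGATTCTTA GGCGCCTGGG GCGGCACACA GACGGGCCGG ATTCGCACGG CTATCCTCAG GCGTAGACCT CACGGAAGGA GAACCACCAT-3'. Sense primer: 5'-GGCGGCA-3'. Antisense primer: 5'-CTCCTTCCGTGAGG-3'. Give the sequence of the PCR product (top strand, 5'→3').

5'-GGCGGCACACAGACGGGCCGGATTCGCACGGCTATCCTCAGGCGTAGACCTCACGGAAGGAG-3'

Scanning the template, GGCGGCA occurs at positions 140–146; this primer anneals to the bottom strand there with its 3' end pointing downstream.
Taking the reverse complement of CTCCTTCCGTGAGG gives CCTCACGGAAGGAG, found at positions 188–201 on the template; the primer anneals here to the top strand with its 3' end pointing upstream.
The product is the template from position 140 through 201 (62 bp).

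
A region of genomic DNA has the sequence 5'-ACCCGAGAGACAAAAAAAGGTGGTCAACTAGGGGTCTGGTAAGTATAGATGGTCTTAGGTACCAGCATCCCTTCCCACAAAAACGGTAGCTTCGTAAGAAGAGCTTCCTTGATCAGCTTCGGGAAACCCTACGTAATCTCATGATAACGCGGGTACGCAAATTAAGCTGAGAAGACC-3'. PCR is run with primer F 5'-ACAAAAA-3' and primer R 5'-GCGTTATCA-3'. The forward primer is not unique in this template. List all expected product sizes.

The forward primer ACAAAAA matches the top strand at positions 10–16, 77–83.
The reverse primer's reverse complement is TGATAACGC, matching at positions 142–150.
Each forward site pairs with the reverse site to give a product ending at position 150: sizes 141, 74 bp.

141 bp, 74 bp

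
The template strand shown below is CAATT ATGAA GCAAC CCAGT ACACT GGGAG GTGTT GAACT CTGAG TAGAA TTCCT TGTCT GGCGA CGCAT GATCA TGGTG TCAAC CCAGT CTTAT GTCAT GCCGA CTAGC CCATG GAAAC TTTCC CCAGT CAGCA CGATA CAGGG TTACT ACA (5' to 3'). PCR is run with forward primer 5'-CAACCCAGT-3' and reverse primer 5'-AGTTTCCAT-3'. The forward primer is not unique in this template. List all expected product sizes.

The forward primer CAACCCAGT matches the top strand at positions 12–20, 82–90.
The reverse primer's reverse complement is ATGGAAACT, matching at positions 113–121.
Each forward site pairs with the reverse site to give a product ending at position 121: sizes 110, 40 bp.

110 bp, 40 bp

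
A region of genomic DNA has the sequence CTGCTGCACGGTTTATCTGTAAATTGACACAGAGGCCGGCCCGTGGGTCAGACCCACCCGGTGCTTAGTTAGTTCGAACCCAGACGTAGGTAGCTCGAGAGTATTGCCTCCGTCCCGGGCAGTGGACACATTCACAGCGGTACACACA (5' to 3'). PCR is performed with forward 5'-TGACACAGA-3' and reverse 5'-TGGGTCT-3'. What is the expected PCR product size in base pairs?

Scanning the template, TGACACAGA occurs at positions 25–33; this primer anneals to the bottom strand there with its 3' end pointing downstream.
Reverse complement of the reverse primer: AGACCCA. This occurs on the top strand at positions 50–56.
Product length = (reverse-primer end) − (forward-primer start) + 1 = 56 − 25 + 1 = 32 bp.

32 bp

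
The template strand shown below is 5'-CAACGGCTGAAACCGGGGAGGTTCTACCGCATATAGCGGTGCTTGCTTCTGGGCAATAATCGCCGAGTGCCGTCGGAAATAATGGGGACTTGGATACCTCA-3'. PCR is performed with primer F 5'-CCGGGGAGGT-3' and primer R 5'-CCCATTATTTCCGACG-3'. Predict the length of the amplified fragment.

The forward primer matches the template at positions 13–22.
The reverse primer's reverse complement is CGTCGGAAATAATGGG, which matches the template at positions 71–86.
The product runs from position 13 to position 86, so its length is 86 − 13 + 1 = 74 bp.

74 bp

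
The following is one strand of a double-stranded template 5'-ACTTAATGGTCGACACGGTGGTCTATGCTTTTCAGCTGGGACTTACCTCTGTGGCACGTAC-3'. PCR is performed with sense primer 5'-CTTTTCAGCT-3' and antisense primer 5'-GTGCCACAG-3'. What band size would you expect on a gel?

30 bp

The forward primer matches the template at positions 28–37.
The reverse primer's reverse complement is CTGTGGCAC, which matches the template at positions 49–57.
The product runs from position 28 to position 57, so its length is 57 − 28 + 1 = 30 bp.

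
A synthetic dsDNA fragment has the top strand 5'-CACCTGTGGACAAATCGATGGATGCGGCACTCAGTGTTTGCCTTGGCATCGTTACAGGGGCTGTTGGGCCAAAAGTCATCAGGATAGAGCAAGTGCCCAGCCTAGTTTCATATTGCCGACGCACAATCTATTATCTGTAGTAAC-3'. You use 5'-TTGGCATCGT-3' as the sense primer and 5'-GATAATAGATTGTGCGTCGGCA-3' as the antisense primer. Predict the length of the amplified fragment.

93 bp

Forward primer TTGGCATCGT is found on the top strand at positions 43–52.
Taking the reverse complement of GATAATAGATTGTGCGTCGGCA gives TGCCGACGCACAATCTATTATC, found at positions 114–135 on the template; the primer anneals here to the top strand with its 3' end pointing upstream.
The product runs from position 43 to position 135, so its length is 135 − 43 + 1 = 93 bp.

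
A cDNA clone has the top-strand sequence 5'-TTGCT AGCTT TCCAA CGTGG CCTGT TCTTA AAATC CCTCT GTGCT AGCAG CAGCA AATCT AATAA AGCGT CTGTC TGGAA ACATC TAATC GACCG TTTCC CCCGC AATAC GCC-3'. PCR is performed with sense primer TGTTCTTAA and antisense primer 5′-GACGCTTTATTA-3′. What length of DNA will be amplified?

49 bp

The forward primer matches the template at positions 23–31.
Reverse complement of the reverse primer: TAATAAAGCGTC. This occurs on the top strand at positions 60–71.
Amplicon spans positions 23–71: 49 bp.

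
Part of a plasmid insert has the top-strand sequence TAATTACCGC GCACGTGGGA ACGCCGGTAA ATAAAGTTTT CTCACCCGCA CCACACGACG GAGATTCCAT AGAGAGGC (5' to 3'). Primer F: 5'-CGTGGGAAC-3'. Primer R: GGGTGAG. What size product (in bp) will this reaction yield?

34 bp

Forward primer CGTGGGAAC is found on the top strand at positions 14–22.
Reverse complement of the reverse primer: CTCACCC. This occurs on the top strand at positions 41–47.
Amplicon spans positions 14–47: 34 bp.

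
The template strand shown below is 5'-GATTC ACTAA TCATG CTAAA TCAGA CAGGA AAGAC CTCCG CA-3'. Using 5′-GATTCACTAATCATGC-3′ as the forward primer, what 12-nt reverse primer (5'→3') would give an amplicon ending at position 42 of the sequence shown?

5'-TGCGGAGGTCTT-3'

The forward primer binds at positions 1–16; the product's 3' end on the top strand is position 42.
The reverse primer anneals to the top strand over positions 31–42, i.e. to AAGACCTCCGCA.
Its sequence written 5'→3' is the reverse complement: TGCGGAGGTCTT.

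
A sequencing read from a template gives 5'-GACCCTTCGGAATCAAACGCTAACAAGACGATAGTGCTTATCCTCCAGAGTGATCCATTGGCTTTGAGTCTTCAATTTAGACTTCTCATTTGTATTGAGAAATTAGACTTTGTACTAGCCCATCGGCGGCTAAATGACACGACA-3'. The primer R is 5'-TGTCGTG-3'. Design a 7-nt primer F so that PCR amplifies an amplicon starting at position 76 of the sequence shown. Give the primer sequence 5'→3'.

The reverse primer's reverse complement CACGACA matches the template at positions 138–144; the product starts at position 76.
The forward primer is identical to the top strand over positions 76–82: TTTAGAC.

5'-TTTAGAC-3'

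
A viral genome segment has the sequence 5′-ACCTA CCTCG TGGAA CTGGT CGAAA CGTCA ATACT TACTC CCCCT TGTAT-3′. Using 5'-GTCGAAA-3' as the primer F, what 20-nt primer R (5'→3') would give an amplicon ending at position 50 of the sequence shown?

5'-ATACAAGGGGGAGTAAGTAT-3'

The forward primer binds at positions 19–25; the product's 3' end on the top strand is position 50.
The reverse primer anneals to the top strand over positions 31–50, i.e. to ATACTTACTCCCCCTTGTAT.
Its sequence written 5'→3' is the reverse complement: ATACAAGGGGGAGTAAGTAT.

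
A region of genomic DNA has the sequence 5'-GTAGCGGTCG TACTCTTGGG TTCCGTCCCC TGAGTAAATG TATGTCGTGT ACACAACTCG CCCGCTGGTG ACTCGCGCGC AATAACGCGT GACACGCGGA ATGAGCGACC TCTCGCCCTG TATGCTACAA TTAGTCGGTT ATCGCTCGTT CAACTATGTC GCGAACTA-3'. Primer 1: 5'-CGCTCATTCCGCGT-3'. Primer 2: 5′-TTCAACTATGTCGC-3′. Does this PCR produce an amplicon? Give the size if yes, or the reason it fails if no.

No product — the primers' 3' ends point away from each other.

Primer 1 (CGCTCATTCCGCGT) has reverse complement ACGCGGAATGAGCG, which matches the top strand at positions 94–107; primer 1 anneals to the top strand there with its 3' end pointing upstream toward position 94.
Primer 2 (TTCAACTATGTCGC) matches the top strand directly at positions 149–162; it anneals to the bottom strand with its 3' end pointing downstream toward position 162.
The 3' ends diverge (primer 1 extends toward position 1, primer 2 toward position 168), so the primers never converge on a shared product.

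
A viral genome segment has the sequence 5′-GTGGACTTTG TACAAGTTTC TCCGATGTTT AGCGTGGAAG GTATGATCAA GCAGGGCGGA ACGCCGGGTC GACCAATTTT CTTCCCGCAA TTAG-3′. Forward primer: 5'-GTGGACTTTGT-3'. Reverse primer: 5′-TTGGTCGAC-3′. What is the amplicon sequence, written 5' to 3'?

5'-GTGGACTTTGTACAAGTTTCTCCGATGTTTAGCGTGGAAGGTATGATCAAGCAGGGCGGAACGCCGGGTCGACCAA-3'

Scanning the template, GTGGACTTTGT occurs at positions 1–11; this primer anneals to the bottom strand there with its 3' end pointing downstream.
Reverse complement of the reverse primer: GTCGACCAA. This occurs on the top strand at positions 68–76.
The product is the template from position 1 through 76 (76 bp).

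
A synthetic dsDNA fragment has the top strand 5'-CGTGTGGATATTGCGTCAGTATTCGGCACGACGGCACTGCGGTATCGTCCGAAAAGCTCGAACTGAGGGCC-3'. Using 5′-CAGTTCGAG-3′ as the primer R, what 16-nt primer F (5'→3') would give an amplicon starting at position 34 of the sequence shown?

The reverse primer's reverse complement CTCGAACTG matches the template at positions 57–65; the product starts at position 34.
The forward primer is identical to the top strand over positions 34–49: GCACTGCGGTATCGTC.

5'-GCACTGCGGTATCGTC-3'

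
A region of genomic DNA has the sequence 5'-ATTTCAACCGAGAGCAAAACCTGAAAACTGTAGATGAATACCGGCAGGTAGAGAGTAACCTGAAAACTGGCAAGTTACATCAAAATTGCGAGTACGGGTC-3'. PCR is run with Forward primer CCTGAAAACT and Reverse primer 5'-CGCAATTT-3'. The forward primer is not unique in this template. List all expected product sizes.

The forward primer CCTGAAAACT matches the top strand at positions 20–29, 59–68.
The reverse primer's reverse complement is AAATTGCG, matching at positions 83–90.
Each forward site pairs with the reverse site to give a product ending at position 90: sizes 71, 32 bp.

71 bp, 32 bp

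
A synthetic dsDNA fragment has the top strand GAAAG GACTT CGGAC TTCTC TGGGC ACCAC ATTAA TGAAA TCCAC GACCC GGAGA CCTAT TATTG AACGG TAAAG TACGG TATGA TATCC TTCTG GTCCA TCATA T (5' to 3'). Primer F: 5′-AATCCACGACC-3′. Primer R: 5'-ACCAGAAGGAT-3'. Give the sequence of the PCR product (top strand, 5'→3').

Scanning the template, AATCCACGACC occurs at positions 39–49; this primer anneals to the bottom strand there with its 3' end pointing downstream.
The reverse primer's reverse complement is ATCCTTCTGGT, which matches the template at positions 87–97.
The product is the template from position 39 through 97 (59 bp).

5'-AATCCACGACCCGGAGACCTATTATTGAACGGTAAAGTACGGTATGATATCCTTCTGGT-3'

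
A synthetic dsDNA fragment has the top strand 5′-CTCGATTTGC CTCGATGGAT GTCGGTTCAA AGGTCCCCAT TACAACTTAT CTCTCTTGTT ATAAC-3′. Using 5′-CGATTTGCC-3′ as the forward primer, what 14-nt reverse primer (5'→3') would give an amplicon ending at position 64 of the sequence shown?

5'-TTATAACAAGAGAG-3'

The forward primer binds at positions 3–11; the product's 3' end on the top strand is position 64.
The reverse primer anneals to the top strand over positions 51–64, i.e. to CTCTCTTGTTATAA.
Its sequence written 5'→3' is the reverse complement: TTATAACAAGAGAG.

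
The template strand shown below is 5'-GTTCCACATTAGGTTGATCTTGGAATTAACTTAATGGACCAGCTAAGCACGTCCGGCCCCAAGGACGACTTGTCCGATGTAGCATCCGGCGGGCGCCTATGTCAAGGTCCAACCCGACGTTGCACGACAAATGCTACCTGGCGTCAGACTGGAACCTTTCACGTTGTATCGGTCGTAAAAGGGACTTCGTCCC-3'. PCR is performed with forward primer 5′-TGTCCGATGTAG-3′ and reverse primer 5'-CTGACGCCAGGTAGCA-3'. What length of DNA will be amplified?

77 bp

The forward primer matches the template at positions 71–82.
Reverse complement of the reverse primer: TGCTACCTGGCGTCAG. This occurs on the top strand at positions 132–147.
Amplicon spans positions 71–147: 77 bp.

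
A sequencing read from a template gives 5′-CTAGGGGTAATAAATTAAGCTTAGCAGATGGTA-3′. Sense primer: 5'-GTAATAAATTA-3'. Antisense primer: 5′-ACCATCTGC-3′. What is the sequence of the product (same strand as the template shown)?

Forward primer GTAATAAATTA is found on the top strand at positions 7–17.
Reverse complement of the reverse primer: GCAGATGGT. This occurs on the top strand at positions 24–32.
The product is the template from position 7 through 32 (26 bp).

5'-GTAATAAATTAAGCTTAGCAGATGGT-3'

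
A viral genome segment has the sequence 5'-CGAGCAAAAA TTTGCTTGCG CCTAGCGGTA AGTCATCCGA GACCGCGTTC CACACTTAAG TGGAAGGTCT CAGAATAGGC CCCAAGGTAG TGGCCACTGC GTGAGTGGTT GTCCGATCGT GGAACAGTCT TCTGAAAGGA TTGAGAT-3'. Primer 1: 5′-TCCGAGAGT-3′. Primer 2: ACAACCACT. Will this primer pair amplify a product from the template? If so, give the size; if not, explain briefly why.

Primer 1 (TCCGAGAGT) does not match the top strand, and its reverse complement ACTCTCGGA does not match either.
With no annealing site for primer 1, no amplification occurs.

No product — primer 1 has no binding site in the template.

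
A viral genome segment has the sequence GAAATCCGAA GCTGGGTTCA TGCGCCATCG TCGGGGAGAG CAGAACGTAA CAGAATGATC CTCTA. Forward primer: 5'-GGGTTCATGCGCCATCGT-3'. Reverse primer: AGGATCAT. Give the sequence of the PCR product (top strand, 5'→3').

5'-GGGTTCATGCGCCATCGTCGGGGAGAGCAGAACGTAACAGAATGATCCT-3'

Scanning the template, GGGTTCATGCGCCATCGT occurs at positions 14–31; this primer anneals to the bottom strand there with its 3' end pointing downstream.
The reverse primer's reverse complement is ATGATCCT, which matches the template at positions 55–62.
The product is the template from position 14 through 62 (49 bp).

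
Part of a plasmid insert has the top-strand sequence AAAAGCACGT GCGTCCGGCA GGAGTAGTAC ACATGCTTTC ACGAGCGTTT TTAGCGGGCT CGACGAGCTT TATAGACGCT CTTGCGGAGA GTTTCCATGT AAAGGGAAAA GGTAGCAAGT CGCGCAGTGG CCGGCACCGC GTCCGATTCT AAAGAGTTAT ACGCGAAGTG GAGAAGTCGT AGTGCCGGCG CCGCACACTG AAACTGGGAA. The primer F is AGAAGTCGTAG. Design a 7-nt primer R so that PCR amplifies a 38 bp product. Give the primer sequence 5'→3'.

The forward primer binds at positions 172–182, so a 38 bp product ends at position 172 + 38 − 1 = 209.
The reverse primer anneals to the top strand over positions 203–209, i.e. to ACTGGGA.
Its sequence written 5'→3' is the reverse complement: TCCCAGT.

5'-TCCCAGT-3'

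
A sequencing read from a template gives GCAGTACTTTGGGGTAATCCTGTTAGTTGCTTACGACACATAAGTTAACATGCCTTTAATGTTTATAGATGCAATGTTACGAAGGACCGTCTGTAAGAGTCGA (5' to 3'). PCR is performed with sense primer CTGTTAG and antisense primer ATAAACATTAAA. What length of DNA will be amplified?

47 bp

Forward primer CTGTTAG is found on the top strand at positions 20–26.
Taking the reverse complement of ATAAACATTAAA gives TTTAATGTTTAT, found at positions 55–66 on the template; the primer anneals here to the top strand with its 3' end pointing upstream.
Amplicon spans positions 20–66: 47 bp.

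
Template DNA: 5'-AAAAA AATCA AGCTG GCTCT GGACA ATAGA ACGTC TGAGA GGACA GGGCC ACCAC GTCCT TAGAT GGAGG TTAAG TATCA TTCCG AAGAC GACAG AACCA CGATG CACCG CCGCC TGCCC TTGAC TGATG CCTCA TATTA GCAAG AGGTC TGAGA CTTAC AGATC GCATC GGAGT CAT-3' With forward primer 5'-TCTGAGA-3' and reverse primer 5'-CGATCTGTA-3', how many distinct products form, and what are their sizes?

Two products: 133 bp, 18 bp

The forward primer TCTGAGA matches the top strand at positions 34–40, 149–155.
The reverse primer's reverse complement is TACAGATCG, matching at positions 158–166.
Each forward site pairs with the reverse site to give a product ending at position 166: sizes 133, 18 bp.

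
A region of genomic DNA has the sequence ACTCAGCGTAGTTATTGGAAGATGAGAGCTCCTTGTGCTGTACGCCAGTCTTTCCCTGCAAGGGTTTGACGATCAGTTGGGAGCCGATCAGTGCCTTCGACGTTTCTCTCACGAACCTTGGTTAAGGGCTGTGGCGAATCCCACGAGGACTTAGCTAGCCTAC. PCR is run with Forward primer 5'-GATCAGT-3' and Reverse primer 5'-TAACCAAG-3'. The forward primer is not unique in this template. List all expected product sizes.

54 bp, 39 bp

The forward primer GATCAGT matches the top strand at positions 71–77, 86–92.
The reverse primer's reverse complement is CTTGGTTA, matching at positions 117–124.
Each forward site pairs with the reverse site to give a product ending at position 124: sizes 54, 39 bp.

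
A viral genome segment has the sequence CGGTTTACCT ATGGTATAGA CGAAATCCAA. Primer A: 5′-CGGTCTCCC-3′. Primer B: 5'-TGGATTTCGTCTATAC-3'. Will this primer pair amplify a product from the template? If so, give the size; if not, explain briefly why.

Primer A (CGGTCTCCC) does not match the top strand, and its reverse complement GGGAGACCG does not match either.
With no annealing site for primer A, no amplification occurs.

No product — primer A has no binding site in the template.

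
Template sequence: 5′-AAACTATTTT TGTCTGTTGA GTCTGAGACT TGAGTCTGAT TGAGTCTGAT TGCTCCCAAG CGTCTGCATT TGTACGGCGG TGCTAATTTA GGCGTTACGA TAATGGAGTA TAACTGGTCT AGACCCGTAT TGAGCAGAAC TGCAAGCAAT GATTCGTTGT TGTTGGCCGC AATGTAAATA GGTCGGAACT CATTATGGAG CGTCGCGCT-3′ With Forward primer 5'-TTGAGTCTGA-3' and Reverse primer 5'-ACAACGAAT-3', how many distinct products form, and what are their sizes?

Three products: 144 bp, 131 bp, 121 bp

The forward primer TTGAGTCTGA matches the top strand at positions 17–26, 30–39, 40–49.
The reverse primer's reverse complement is ATTCGTTGT, matching at positions 152–160.
Each forward site pairs with the reverse site to give a product ending at position 160: sizes 144, 131, 121 bp.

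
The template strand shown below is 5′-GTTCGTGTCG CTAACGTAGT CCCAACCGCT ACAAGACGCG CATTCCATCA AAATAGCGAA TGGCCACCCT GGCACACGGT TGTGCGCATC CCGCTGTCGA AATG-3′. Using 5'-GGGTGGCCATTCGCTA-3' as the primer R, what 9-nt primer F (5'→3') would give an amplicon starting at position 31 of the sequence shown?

The reverse primer's reverse complement TAGCGAATGGCCACCC matches the template at positions 54–69; the product starts at position 31.
The forward primer is identical to the top strand over positions 31–39: ACAAGACGC.

5'-ACAAGACGC-3'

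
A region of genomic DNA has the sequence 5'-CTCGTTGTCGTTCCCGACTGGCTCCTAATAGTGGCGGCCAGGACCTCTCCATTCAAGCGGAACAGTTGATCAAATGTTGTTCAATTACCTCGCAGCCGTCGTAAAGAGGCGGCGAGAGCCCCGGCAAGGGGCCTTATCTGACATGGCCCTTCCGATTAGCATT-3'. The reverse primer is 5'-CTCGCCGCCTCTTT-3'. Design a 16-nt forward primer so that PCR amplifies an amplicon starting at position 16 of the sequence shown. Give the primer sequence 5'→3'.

5'-GACTGGCTCCTAATAG-3'

The reverse primer's reverse complement AAAGAGGCGGCGAG matches the template at positions 103–116; the product starts at position 16.
The forward primer is identical to the top strand over positions 16–31: GACTGGCTCCTAATAG.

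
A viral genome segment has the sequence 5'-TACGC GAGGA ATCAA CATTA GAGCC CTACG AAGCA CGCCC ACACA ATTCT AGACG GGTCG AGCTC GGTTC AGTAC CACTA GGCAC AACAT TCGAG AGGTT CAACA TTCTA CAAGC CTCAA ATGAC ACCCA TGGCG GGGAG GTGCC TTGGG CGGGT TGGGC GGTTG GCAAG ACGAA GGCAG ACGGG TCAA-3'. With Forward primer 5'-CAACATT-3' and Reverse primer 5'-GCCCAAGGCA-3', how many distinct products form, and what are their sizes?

The forward primer CAACATT matches the top strand at positions 13–19, 85–91, 101–107.
The reverse primer's reverse complement is TGCCTTGGGC, matching at positions 142–151.
Each forward site pairs with the reverse site to give a product ending at position 151: sizes 139, 67, 51 bp.

Three products: 139 bp, 67 bp, 51 bp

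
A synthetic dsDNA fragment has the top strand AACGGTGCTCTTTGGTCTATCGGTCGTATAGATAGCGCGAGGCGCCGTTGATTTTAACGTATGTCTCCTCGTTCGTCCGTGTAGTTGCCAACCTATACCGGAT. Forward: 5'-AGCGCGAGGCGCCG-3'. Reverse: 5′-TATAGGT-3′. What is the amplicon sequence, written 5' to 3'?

Forward primer AGCGCGAGGCGCCG is found on the top strand at positions 34–47.
The reverse primer's reverse complement is ACCTATA, which matches the template at positions 91–97.
The product is the template from position 34 through 97 (64 bp).

5'-AGCGCGAGGCGCCGTTGATTTTAACGTATGTCTCCTCGTTCGTCCGTGTAGTTGCCAACCTATA-3'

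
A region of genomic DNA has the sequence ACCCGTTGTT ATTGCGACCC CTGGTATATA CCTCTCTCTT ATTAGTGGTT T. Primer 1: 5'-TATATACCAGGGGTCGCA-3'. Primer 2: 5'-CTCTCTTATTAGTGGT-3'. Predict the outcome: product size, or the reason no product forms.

No product — the primers' 3' ends point away from each other.

Primer 1 (TATATACCAGGGGTCGCA) has reverse complement TGCGACCCCTGGTATATA, which matches the top strand at positions 13–30; primer 1 anneals to the top strand there with its 3' end pointing upstream toward position 13.
Primer 2 (CTCTCTTATTAGTGGT) matches the top strand directly at positions 34–49; it anneals to the bottom strand with its 3' end pointing downstream toward position 49.
The 3' ends diverge (primer 1 extends toward position 1, primer 2 toward position 51), so the primers never converge on a shared product.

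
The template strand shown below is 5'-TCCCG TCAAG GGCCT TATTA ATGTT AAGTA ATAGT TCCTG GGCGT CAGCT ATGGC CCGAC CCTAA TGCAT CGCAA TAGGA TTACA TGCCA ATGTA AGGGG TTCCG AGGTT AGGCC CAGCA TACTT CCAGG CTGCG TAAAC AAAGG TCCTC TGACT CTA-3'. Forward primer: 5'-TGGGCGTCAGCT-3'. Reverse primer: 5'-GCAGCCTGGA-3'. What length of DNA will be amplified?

96 bp

Forward primer TGGGCGTCAGCT is found on the top strand at positions 39–50.
Reverse complement of the reverse primer: TCCAGGCTGC. This occurs on the top strand at positions 125–134.
Product length = (reverse-primer end) − (forward-primer start) + 1 = 134 − 39 + 1 = 96 bp.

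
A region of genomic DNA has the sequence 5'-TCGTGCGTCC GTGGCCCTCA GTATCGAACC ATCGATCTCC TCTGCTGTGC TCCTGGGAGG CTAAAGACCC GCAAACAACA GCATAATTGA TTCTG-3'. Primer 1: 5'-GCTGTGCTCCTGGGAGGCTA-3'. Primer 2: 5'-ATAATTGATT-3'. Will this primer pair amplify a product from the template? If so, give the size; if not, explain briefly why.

No product — both primers anneal to the same strand and extend in the same direction.

Primer 1 (GCTGTGCTCCTGGGAGGCTA) matches the top strand at positions 44–63 (3' end points downstream).
Primer 2 (ATAATTGATT) also matches the top strand directly, at positions 83–92 — its reverse complement AATCAATTAT is not present.
Both primers anneal to the bottom strand with 3' ends pointing the same way, so neither can prime synthesis back toward the other.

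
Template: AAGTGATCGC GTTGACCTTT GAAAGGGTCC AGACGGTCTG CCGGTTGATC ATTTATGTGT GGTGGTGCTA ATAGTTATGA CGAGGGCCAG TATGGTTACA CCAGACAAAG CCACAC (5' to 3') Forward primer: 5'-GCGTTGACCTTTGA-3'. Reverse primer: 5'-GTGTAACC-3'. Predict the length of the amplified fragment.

93 bp

Scanning the template, GCGTTGACCTTTGA occurs at positions 9–22; this primer anneals to the bottom strand there with its 3' end pointing downstream.
Taking the reverse complement of GTGTAACC gives GGTTACAC, found at positions 94–101 on the template; the primer anneals here to the top strand with its 3' end pointing upstream.
Product length = (reverse-primer end) − (forward-primer start) + 1 = 101 − 9 + 1 = 93 bp.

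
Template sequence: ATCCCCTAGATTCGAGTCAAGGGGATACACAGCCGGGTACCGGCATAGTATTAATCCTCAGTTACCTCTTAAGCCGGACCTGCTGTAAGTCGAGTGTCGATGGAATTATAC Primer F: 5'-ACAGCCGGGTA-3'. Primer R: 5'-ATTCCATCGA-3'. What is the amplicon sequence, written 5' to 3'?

5'-ACAGCCGGGTACCGGCATAGTATTAATCCTCAGTTACCTCTTAAGCCGGACCTGCTGTAAGTCGAGTGTCGATGGAAT-3'

Scanning the template, ACAGCCGGGTA occurs at positions 29–39; this primer anneals to the bottom strand there with its 3' end pointing downstream.
The reverse primer's reverse complement is TCGATGGAAT, which matches the template at positions 97–106.
The product is the template from position 29 through 106 (78 bp).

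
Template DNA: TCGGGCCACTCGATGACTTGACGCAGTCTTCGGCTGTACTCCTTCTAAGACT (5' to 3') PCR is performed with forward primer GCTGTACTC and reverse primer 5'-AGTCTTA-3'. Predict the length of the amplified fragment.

20 bp

Scanning the template, GCTGTACTC occurs at positions 33–41; this primer anneals to the bottom strand there with its 3' end pointing downstream.
The reverse primer's reverse complement is TAAGACT, which matches the template at positions 46–52.
The product runs from position 33 to position 52, so its length is 52 − 33 + 1 = 20 bp.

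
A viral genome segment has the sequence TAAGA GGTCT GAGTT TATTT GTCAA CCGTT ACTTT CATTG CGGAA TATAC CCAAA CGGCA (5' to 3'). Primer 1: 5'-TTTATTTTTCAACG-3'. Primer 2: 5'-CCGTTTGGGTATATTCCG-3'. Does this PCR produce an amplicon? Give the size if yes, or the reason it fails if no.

Primer 1 (TTTATTTTTCAACG) does not match the top strand, and its reverse complement CGTTGAAAAATAAA does not match either.
With no annealing site for primer 1, no amplification occurs.

No product — primer 1 has no binding site in the template.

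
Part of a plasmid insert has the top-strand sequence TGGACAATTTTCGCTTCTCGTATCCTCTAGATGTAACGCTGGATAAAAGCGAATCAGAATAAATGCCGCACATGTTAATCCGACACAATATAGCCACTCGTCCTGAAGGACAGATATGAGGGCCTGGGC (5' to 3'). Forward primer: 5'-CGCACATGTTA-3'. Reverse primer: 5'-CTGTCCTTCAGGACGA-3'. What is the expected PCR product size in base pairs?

The forward primer matches the template at positions 67–77.
Taking the reverse complement of CTGTCCTTCAGGACGA gives TCGTCCTGAAGGACAG, found at positions 98–113 on the template; the primer anneals here to the top strand with its 3' end pointing upstream.
Product length = (reverse-primer end) − (forward-primer start) + 1 = 113 − 67 + 1 = 47 bp.

47 bp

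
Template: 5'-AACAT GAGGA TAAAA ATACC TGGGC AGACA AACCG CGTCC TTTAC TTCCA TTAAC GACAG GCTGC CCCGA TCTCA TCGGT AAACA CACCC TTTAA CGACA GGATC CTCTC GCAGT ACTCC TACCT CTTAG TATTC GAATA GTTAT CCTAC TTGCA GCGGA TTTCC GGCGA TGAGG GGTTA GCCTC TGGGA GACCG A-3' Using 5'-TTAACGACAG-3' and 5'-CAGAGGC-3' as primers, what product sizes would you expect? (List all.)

The forward primer TTAACGACAG matches the top strand at positions 51–60, 92–101.
The reverse primer's reverse complement is GCCTCTG, matching at positions 181–187.
Each forward site pairs with the reverse site to give a product ending at position 187: sizes 137, 96 bp.

137 bp, 96 bp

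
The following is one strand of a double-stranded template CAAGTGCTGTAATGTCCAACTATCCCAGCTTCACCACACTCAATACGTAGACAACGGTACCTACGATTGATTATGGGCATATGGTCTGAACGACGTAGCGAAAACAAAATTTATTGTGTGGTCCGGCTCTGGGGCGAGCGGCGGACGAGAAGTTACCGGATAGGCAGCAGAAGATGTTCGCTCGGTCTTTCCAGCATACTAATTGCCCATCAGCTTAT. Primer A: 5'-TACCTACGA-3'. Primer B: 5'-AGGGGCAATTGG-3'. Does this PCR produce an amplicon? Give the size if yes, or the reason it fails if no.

No product — primer B has no binding site in the template.

Primer B (AGGGGCAATTGG) does not match the top strand, and its reverse complement CCAATTGCCCCT does not match either.
With no annealing site for primer B, no amplification occurs.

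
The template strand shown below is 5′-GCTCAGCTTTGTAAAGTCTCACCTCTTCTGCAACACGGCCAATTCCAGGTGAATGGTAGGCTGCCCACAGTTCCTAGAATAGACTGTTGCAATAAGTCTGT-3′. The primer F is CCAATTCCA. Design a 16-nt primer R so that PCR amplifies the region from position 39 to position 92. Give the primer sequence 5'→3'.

5'-TTGCAACAGTCTATTC-3'

The product's 3' end on the top strand is position 92.
The reverse primer anneals to the top strand over positions 77–92, i.e. to GAATAGACTGTTGCAA.
Its sequence written 5'→3' is the reverse complement: TTGCAACAGTCTATTC.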